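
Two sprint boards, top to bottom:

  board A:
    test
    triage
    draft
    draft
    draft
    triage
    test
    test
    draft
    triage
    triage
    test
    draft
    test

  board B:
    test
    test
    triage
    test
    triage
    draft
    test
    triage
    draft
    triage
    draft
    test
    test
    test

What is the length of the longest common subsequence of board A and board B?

8

Match test at board A[1]=board B[4], triage at board A[2]=board B[5], draft at board A[3]=board B[6], draft at board A[4]=board B[9], draft at board A[5]=board B[11], test at board A[8]=board B[12], test at board A[12]=board B[13], test at board A[14]=board B[14] — 8 tasks in the same relative order in both, and the DP table's final entry dp[14][14] is also 8, so no common subsequence is longer.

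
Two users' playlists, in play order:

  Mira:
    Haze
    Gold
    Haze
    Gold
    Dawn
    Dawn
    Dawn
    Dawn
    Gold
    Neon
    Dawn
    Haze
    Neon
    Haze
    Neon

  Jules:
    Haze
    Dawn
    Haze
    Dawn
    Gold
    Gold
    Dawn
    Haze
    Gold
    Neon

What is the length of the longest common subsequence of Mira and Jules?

7

Taking Haze [1,1], then Haze [3,3], then Gold [4,5], then Gold [9,6], then Dawn [11,7], then Haze [12,8], then Neon [15,10] gives a common subsequence of length 7. The LCS DP gives dp[15][10] = 7, so this is optimal.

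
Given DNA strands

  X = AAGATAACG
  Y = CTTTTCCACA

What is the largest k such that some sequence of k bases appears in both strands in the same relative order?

Let dp[i][j] be the LCS length of the first i bases of X and the first j bases of Y. dp[i][j] = dp[i-1][j-1]+1 when the i-th and j-th bases match, else max(dp[i-1][j], dp[i][j-1]).
    ·  C  T  T  T  T  C  C  A  C  A
 ·  0  0  0  0  0  0  0  0  0  0  0
 A  0  0  0  0  0  0  0  0  1  1  1
 A  0  0  0  0  0  0  0  0  1  1  2
 G  0  0  0  0  0  0  0  0  1  1  2
 A  0  0  0  0  0  0  0  0  1  1  2
 T  0  0  1  1  1  1  1  1  1  1  2
 A  0  0  1  1  1  1  1  1  2  2  2
 A  0  0  1  1  1  1  1  1  2  2  3
 C  0  1  1  1  1  1  2  2  2  3  3
 G  0  1  1  1  1  1  2  2  2  3  3
dp[9][10] = 3. One LCS (by backtracking along matches): TAA.

3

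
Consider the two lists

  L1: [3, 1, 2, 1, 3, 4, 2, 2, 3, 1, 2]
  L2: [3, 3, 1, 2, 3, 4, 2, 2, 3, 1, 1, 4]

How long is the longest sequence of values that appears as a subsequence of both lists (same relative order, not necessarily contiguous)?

Match 3 at L1[1]=L2[2], 1 at L1[2]=L2[3], 2 at L1[3]=L2[4], 3 at L1[5]=L2[5], 4 at L1[6]=L2[6], 2 at L1[7]=L2[7], 2 at L1[8]=L2[8], 3 at L1[9]=L2[9], 1 at L1[10]=L2[11] — 9 values in the same relative order in both. Since dp[11][12] = 9, nothing longer is possible.

9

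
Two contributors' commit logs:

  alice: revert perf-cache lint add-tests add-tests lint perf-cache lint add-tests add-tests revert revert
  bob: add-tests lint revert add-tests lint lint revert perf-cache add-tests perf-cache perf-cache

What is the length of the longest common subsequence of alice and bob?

One common subsequence of length 5: revert at alice[1]=bob[3]; then lint at alice[3]=bob[5]; then lint at alice[6]=bob[6]; then perf-cache at alice[7]=bob[8]; then add-tests at alice[9]=bob[9], and the DP table's final entry dp[12][11] is also 5, so no common subsequence is longer.

5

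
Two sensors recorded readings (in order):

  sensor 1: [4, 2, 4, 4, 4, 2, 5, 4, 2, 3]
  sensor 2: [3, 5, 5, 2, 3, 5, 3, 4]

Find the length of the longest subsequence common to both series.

Pick 2 [2,4]; then 5 [7,6]; then 4 [8,8]; all 3 values appear in both, in order. The LCS DP gives dp[10][8] = 3, so this is optimal.

3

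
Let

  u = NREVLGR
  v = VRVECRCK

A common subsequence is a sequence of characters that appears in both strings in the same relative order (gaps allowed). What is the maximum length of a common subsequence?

Pick R at u[2]=v[2] → E at u[3]=v[4] → R at u[7]=v[6]; all 3 characters appear in both, in order, and the DP table's final entry dp[7][8] is also 3, so no common subsequence is longer.

3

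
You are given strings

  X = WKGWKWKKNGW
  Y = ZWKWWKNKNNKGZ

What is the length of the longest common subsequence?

Pick W at X[1]=Y[2], then K at X[2]=Y[3], then W at X[4]=Y[4], then W at X[6]=Y[5], then K at X[7]=Y[6], then K at X[8]=Y[8], then N at X[9]=Y[10], then G at X[10]=Y[12]; all 8 characters appear in both, in order, and the DP table's final entry dp[11][13] is also 8, so no common subsequence is longer.

8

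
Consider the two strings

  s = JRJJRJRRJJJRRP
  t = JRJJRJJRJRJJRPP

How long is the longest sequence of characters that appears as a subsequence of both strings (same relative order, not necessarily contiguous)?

12

Match J (s #1, t #1), then R (s #2, t #2), then J (s #3, t #3), then J (s #4, t #4), then R (s #5, t #5), then J (s #6, t #7), then R (s #7, t #8), then R (s #8, t #10), then J (s #10, t #11), then J (s #11, t #12), then R (s #12, t #13), then P (s #14, t #15) — 12 characters in the same relative order in both. The LCS DP gives dp[14][15] = 12, so this is optimal.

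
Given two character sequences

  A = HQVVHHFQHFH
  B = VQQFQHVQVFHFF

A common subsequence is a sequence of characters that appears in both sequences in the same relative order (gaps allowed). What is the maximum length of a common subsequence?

Let dp[i][j] be the LCS length of the first i characters of A and the first j characters of B. dp[i][j] = dp[i-1][j-1]+1 when the i-th and j-th characters match, else max(dp[i-1][j], dp[i][j-1]).
    ·  V  Q  Q  F  Q  H  V  Q  V  F  H  F  F
 ·  0  0  0  0  0  0  0  0  0  0  0  0  0  0
 H  0  0  0  0  0  0  1  1  1  1  1  1  1  1
 Q  0  0  1  1  1  1  1  1  2  2  2  2  2  2
 V  0  1  1  1  1  1  1  2  2  3  3  3  3  3
 V  0  1  1  1  1  1  1  2  2  3  3  3  3  3
 H  0  1  1  1  1  1  2  2  2  3  3  4  4  4
 H  0  1  1  1  1  1  2  2  2  3  3  4  4  4
 F  0  1  1  1  2  2  2  2  2  3  4  4  5  5
 Q  0  1  2  2  2  3  3  3  3  3  4  4  5  5
 H  0  1  2  2  2  3  4  4  4  4  4  5  5  5
 F  0  1  2  2  3  3  4  4  4  4  5  5  6  6
 H  0  1  2  2  3  3  4  4  4  4  5  6  6  6
dp[11][13] = 6. One LCS (by backtracking along matches): HQVHFF.

6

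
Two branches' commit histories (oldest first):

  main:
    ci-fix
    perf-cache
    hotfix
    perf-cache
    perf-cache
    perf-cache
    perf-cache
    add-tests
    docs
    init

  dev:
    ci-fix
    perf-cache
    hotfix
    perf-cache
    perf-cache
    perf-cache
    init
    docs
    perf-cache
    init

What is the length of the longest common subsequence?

Pick ci-fix [1,1], then perf-cache [2,2], then hotfix [3,3], then perf-cache [4,4], then perf-cache [5,5], then perf-cache [6,6], then perf-cache [7,9], then init [10,10]; all 8 commits appear in both, in order. The LCS DP gives dp[10][10] = 8, so this is optimal.

8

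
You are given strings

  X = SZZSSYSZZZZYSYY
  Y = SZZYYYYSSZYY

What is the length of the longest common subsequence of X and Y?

Taking S [1,1]; then Z [2,2]; then Z [3,3]; then S [5,8]; then S [7,9]; then Z [11,10]; then Y [14,11]; then Y [15,12] gives a common subsequence of length 8. Since dp[15][12] = 8, nothing longer is possible.

8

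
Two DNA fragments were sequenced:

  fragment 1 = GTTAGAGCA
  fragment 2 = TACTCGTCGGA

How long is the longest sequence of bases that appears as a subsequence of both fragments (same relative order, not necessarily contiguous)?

5

Let dp[i][j] be the LCS length of the first i bases of fragment 1 and the first j bases of fragment 2. dp[i][j] = dp[i-1][j-1]+1 when the i-th and j-th bases match, else max(dp[i-1][j], dp[i][j-1]).
    ·  T  A  C  T  C  G  T  C  G  G  A
 ·  0  0  0  0  0  0  0  0  0  0  0  0
 G  0  0  0  0  0  0  1  1  1  1  1  1
 T  0  1  1  1  1  1  1  2  2  2  2  2
 T  0  1  1  1  2  2  2  2  2  2  2  2
 A  0  1  2  2  2  2  2  2  2  2  2  3
 G  0  1  2  2  2  2  3  3  3  3  3  3
 A  0  1  2  2  2  2  3  3  3  3  3  4
 G  0  1  2  2  2  2  3  3  3  4  4  4
 C  0  1  2  3  3  3  3  3  4  4  4  4
 A  0  1  2  3  3  3  3  3  4  4  4  5
dp[9][11] = 5. One LCS (by backtracking along matches): GTGGA.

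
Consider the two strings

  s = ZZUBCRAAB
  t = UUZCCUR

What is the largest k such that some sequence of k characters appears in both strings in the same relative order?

Taking Z [1,3], U [3,6], R [6,7] gives a common subsequence of length 3. Since dp[9][7] = 3, nothing longer is possible.

3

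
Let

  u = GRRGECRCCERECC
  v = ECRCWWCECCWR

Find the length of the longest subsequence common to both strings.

One common subsequence of length 8: E [5,1]; then C [6,2]; then R [7,3]; then C [8,4]; then C [9,7]; then E [12,8]; then C [13,9]; then C [14,10]. The LCS DP gives dp[14][12] = 8, so this is optimal.

8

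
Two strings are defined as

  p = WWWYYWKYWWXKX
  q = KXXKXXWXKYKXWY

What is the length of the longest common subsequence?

Pick W (p #1, q #7); then K (p #7, q #9); then Y (p #8, q #10); then K (p #12, q #11); then X (p #13, q #12); all 5 characters appear in both, in order. dp[13][14] = 5 confirms this is the maximum.

5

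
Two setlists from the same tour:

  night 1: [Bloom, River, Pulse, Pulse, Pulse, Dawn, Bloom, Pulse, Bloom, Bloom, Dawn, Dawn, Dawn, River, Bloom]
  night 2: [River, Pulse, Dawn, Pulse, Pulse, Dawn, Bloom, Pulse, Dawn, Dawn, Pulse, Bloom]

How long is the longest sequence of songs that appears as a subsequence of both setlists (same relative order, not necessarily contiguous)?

10

Pick River at night 1[2]=night 2[1], then Pulse at night 1[3]=night 2[2], then Pulse at night 1[4]=night 2[4], then Pulse at night 1[5]=night 2[5], then Dawn at night 1[6]=night 2[6], then Bloom at night 1[7]=night 2[7], then Pulse at night 1[8]=night 2[8], then Dawn at night 1[11]=night 2[9], then Dawn at night 1[12]=night 2[10], then Bloom at night 1[15]=night 2[12]; all 10 songs appear in both, in order. Since dp[15][12] = 10, nothing longer is possible.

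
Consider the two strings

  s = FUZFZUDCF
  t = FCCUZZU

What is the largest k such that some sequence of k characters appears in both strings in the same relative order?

Let dp[i][j] be the LCS length of the first i characters of s and the first j characters of t. dp[i][j] = dp[i-1][j-1]+1 when the i-th and j-th characters match, else max(dp[i-1][j], dp[i][j-1]).
    ·  F  C  C  U  Z  Z  U
 ·  0  0  0  0  0  0  0  0
 F  0  1  1  1  1  1  1  1
 U  0  1  1  1  2  2  2  2
 Z  0  1  1  1  2  3  3  3
 F  0  1  1  1  2  3  3  3
 Z  0  1  1  1  2  3  4  4
 U  0  1  1  1  2  3  4  5
 D  0  1  1  1  2  3  4  5
 C  0  1  2  2  2  3  4  5
 F  0  1  2  2  2  3  4  5
dp[9][7] = 5. One LCS (by backtracking along matches): FUZZU.

5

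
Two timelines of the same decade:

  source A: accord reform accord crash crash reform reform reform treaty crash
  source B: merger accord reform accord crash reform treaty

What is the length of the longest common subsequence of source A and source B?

Taking accord at source A[1]=source B[2], reform at source A[2]=source B[3], accord at source A[3]=source B[4], crash at source A[5]=source B[5], reform at source A[8]=source B[6], treaty at source A[9]=source B[7] gives a common subsequence of length 6. dp[10][7] = 6 confirms this is the maximum.

6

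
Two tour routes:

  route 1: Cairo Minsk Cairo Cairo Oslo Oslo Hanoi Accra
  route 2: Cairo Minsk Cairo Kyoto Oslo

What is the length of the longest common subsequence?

Match Cairo at route 1[1]=route 2[1], Minsk at route 1[2]=route 2[2], Cairo at route 1[3]=route 2[3], Oslo at route 1[6]=route 2[5] — 4 stops in the same relative order in both. Since dp[8][5] = 4, nothing longer is possible.

4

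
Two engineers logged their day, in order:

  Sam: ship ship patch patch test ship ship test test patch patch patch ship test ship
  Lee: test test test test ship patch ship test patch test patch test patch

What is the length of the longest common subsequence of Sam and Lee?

7

One common subsequence of length 7: ship [2,5] → patch [4,6] → ship [7,7] → test [8,8] → test [9,10] → patch [10,11] → patch [12,13]. The LCS DP gives dp[15][13] = 7, so this is optimal.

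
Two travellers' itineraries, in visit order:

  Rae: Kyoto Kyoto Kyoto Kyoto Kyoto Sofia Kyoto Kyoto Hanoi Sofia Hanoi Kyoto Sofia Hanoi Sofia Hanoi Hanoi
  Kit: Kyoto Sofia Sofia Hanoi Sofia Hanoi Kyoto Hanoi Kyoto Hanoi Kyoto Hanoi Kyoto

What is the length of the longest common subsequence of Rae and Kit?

Taking Kyoto at Rae[1]=Kit[1], then Sofia at Rae[6]=Kit[3], then Hanoi at Rae[9]=Kit[4], then Sofia at Rae[10]=Kit[5], then Hanoi at Rae[11]=Kit[6], then Kyoto at Rae[12]=Kit[7], then Hanoi at Rae[14]=Kit[8], then Hanoi at Rae[16]=Kit[10], then Hanoi at Rae[17]=Kit[12] gives a common subsequence of length 9. Since dp[17][13] = 9, nothing longer is possible.

9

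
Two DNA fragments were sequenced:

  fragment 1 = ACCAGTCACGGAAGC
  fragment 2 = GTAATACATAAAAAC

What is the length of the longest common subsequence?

One common subsequence of length 8: A [1,6] → C [3,7] → A [4,8] → T [6,9] → A [8,12] → A [12,13] → A [13,14] → C [15,15]. The LCS DP gives dp[15][15] = 8, so this is optimal.

8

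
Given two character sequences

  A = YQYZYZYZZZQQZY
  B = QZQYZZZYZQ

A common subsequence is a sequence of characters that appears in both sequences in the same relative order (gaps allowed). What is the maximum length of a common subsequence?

Taking Q at A[2]=B[1], then Z at A[4]=B[2], then Y at A[5]=B[4], then Z at A[6]=B[5], then Z at A[8]=B[6], then Z at A[9]=B[7], then Z at A[10]=B[9], then Q at A[12]=B[10] gives a common subsequence of length 8. The LCS DP gives dp[14][10] = 8, so this is optimal.

8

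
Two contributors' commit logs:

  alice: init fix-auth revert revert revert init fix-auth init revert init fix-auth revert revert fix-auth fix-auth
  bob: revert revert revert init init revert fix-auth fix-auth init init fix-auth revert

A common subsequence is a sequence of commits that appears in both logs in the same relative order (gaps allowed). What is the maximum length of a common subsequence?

Match revert at alice[3]=bob[1] → revert at alice[4]=bob[2] → revert at alice[5]=bob[3] → init at alice[6]=bob[5] → fix-auth at alice[7]=bob[8] → init at alice[8]=bob[9] → init at alice[10]=bob[10] → fix-auth at alice[11]=bob[11] → revert at alice[13]=bob[12] — 9 commits in the same relative order in both. The LCS DP gives dp[15][12] = 9, so this is optimal.

9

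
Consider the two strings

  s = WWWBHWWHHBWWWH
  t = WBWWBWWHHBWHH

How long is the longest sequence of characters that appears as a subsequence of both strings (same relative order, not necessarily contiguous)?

One common subsequence of length 11: W at s[1]=t[1], W at s[2]=t[3], W at s[3]=t[4], B at s[4]=t[5], W at s[6]=t[6], W at s[7]=t[7], H at s[8]=t[8], H at s[9]=t[9], B at s[10]=t[10], W at s[11]=t[11], H at s[14]=t[13]. dp[14][13] = 11 confirms this is the maximum.

11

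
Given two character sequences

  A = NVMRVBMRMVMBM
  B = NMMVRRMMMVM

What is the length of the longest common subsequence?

Match N at A[1]=B[1], then V at A[2]=B[4], then M at A[3]=B[7], then M at A[7]=B[8], then M at A[9]=B[9], then V at A[10]=B[10], then M at A[13]=B[11] — 7 characters in the same relative order in both, and the DP table's final entry dp[13][11] is also 7, so no common subsequence is longer.

7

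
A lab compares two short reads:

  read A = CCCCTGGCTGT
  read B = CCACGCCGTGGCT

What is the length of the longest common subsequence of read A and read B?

Let dp[i][j] be the LCS length of the first i bases of read A and the first j bases of read B. dp[i][j] = dp[i-1][j-1]+1 when the i-th and j-th bases match, else max(dp[i-1][j], dp[i][j-1]).
    ·  C  C  A  C  G  C  C  G  T  G  G  C  T
 ·  0  0  0  0  0  0  0  0  0  0  0  0  0  0
 C  0  1  1  1  1  1  1  1  1  1  1  1  1  1
 C  0  1  2  2  2  2  2  2  2  2  2  2  2  2
 C  0  1  2  2  3  3  3  3  3  3  3  3  3  3
 C  0  1  2  2  3  3  4  4  4  4  4  4  4  4
 T  0  1  2  2  3  3  4  4  4  5  5  5  5  5
 G  0  1  2  2  3  4  4  4  5  5  6  6  6  6
 G  0  1  2  2  3  4  4  4  5  5  6  7  7  7
 C  0  1  2  2  3  4  5  5  5  5  6  7  8  8
 T  0  1  2  2  3  4  5  5  5  6  6  7  8  9
 G  0  1  2  2  3  4  5  5  6  6  7  7  8  9
 T  0  1  2  2  3  4  5  5  6  7  7  7  8  9
dp[11][13] = 9. One LCS (by backtracking along matches): CCCCTGGCT.

9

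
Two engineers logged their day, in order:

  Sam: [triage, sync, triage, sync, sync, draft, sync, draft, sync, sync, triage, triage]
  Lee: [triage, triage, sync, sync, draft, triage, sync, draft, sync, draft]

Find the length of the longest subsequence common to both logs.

8

Match triage (Sam #1, Lee #1), then triage (Sam #3, Lee #2), then sync (Sam #4, Lee #3), then sync (Sam #5, Lee #4), then draft (Sam #6, Lee #5), then sync (Sam #7, Lee #7), then draft (Sam #8, Lee #8), then sync (Sam #9, Lee #9) — 8 tasks in the same relative order in both. dp[12][10] = 8 confirms this is the maximum.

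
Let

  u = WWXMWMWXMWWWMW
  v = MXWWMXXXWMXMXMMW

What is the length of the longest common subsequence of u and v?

One common subsequence of length 9: W (u #1, v #3), then W (u #2, v #4), then X (u #3, v #8), then M (u #4, v #10), then M (u #6, v #12), then X (u #8, v #13), then M (u #9, v #14), then M (u #13, v #15), then W (u #14, v #16). dp[14][16] = 9 confirms this is the maximum.

9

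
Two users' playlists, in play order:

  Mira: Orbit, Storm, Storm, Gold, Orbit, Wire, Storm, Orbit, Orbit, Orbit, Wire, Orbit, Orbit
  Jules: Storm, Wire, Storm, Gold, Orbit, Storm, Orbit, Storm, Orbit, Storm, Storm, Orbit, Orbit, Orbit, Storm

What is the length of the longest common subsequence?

10

One common subsequence of length 10: Storm at Mira[2]=Jules[1], then Storm at Mira[3]=Jules[3], then Gold at Mira[4]=Jules[4], then Orbit at Mira[5]=Jules[5], then Storm at Mira[7]=Jules[6], then Orbit at Mira[8]=Jules[7], then Orbit at Mira[9]=Jules[9], then Orbit at Mira[10]=Jules[12], then Orbit at Mira[12]=Jules[13], then Orbit at Mira[13]=Jules[14]. The LCS DP gives dp[13][15] = 10, so this is optimal.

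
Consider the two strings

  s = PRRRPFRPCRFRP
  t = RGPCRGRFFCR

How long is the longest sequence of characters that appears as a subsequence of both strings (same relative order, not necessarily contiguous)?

Let dp[i][j] be the LCS length of the first i characters of s and the first j characters of t. dp[i][j] = dp[i-1][j-1]+1 when the i-th and j-th characters match, else max(dp[i-1][j], dp[i][j-1]).
    ·  R  G  P  C  R  G  R  F  F  C  R
 ·  0  0  0  0  0  0  0  0  0  0  0  0
 P  0  0  0  1  1  1  1  1  1  1  1  1
 R  0  1  1  1  1  2  2  2  2  2  2  2
 R  0  1  1  1  1  2  2  3  3  3  3  3
 R  0  1  1  1  1  2  2  3  3  3  3  4
 P  0  1  1  2  2  2  2  3  3  3  3  4
 F  0  1  1  2  2  2  2  3  4  4  4  4
 R  0  1  1  2  2  3  3  3  4  4  4  5
 P  0  1  1  2  2  3  3  3  4  4  4  5
 C  0  1  1  2  3  3  3  3  4  4  5  5
 R  0  1  1  2  3  4  4  4  4  4  5  6
 F  0  1  1  2  3  4  4  4  5  5  5  6
 R  0  1  1  2  3  4  4  5  5  5  5  6
 P  0  1  1  2  3  4  4  5  5  5  5  6
dp[13][11] = 6. One LCS (by backtracking along matches): PRRFCR.

6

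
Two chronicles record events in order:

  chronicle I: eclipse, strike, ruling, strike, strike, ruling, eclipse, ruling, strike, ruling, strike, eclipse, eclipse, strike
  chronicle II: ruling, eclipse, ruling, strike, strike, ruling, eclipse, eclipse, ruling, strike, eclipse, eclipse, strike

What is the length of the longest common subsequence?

11

Match eclipse [1,2]; then ruling [3,3]; then strike [4,4]; then strike [5,5]; then ruling [6,6]; then eclipse [7,8]; then ruling [10,9]; then strike [11,10]; then eclipse [12,11]; then eclipse [13,12]; then strike [14,13] — 11 events in the same relative order in both. Since dp[14][13] = 11, nothing longer is possible.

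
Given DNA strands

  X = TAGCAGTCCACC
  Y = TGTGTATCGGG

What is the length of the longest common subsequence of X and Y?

Pick T [1,1], G [3,2], G [6,4], T [7,5], A [10,6], C [11,8]; all 6 bases appear in both, in order, and the DP table's final entry dp[12][11] is also 6, so no common subsequence is longer.

6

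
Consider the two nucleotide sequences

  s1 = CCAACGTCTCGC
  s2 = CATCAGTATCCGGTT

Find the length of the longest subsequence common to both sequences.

8

Pick C at s1[1]=s2[1], C at s1[2]=s2[4], A at s1[3]=s2[5], A at s1[4]=s2[8], C at s1[5]=s2[11], G at s1[6]=s2[13], T at s1[7]=s2[14], T at s1[9]=s2[15]; all 8 bases appear in both, in order. dp[12][15] = 8 confirms this is the maximum.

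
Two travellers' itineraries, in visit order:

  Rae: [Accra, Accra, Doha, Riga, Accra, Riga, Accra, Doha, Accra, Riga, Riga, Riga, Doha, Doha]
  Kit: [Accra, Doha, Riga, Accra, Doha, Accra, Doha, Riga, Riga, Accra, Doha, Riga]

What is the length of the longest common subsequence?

9

Match Accra at Rae[2]=Kit[1], then Doha at Rae[3]=Kit[2], then Riga at Rae[4]=Kit[3], then Accra at Rae[5]=Kit[4], then Accra at Rae[7]=Kit[6], then Doha at Rae[8]=Kit[7], then Riga at Rae[10]=Kit[8], then Riga at Rae[11]=Kit[9], then Riga at Rae[12]=Kit[12] — 9 stops in the same relative order in both. Since dp[14][12] = 9, nothing longer is possible.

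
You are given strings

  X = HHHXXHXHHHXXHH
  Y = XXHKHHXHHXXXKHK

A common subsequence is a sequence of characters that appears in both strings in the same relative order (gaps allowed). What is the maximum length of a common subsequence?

Match H [1,3]; then H [2,5]; then H [3,6]; then X [4,7]; then H [6,9]; then X [7,10]; then X [11,11]; then X [12,12]; then H [13,14] — 9 characters in the same relative order in both, and the DP table's final entry dp[14][15] is also 9, so no common subsequence is longer.

9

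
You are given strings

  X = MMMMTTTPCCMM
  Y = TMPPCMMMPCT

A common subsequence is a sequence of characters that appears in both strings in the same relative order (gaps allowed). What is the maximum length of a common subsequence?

Match M at X[1]=Y[2]; then M at X[2]=Y[6]; then M at X[3]=Y[7]; then M at X[4]=Y[8]; then P at X[8]=Y[9]; then C at X[9]=Y[10] — 6 characters in the same relative order in both. Since dp[12][11] = 6, nothing longer is possible.

6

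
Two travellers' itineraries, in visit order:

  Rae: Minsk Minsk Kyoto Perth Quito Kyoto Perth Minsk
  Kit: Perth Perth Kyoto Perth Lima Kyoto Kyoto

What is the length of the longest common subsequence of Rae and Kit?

Match Kyoto at Rae[3]=Kit[3], then Perth at Rae[4]=Kit[4], then Kyoto at Rae[6]=Kit[7] — 3 stops in the same relative order in both. The LCS DP gives dp[8][7] = 3, so this is optimal.

3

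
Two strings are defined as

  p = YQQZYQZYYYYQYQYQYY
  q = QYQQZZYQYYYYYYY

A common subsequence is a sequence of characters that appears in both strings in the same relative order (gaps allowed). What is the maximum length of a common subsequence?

Taking Y (p #1, q #2), then Q (p #2, q #3), then Q (p #3, q #4), then Z (p #4, q #6), then Y (p #5, q #7), then Q (p #6, q #8), then Y (p #9, q #9), then Y (p #10, q #10), then Y (p #11, q #11), then Y (p #13, q #12), then Y (p #15, q #13), then Y (p #17, q #14), then Y (p #18, q #15) gives a common subsequence of length 13. Since dp[18][15] = 13, nothing longer is possible.

13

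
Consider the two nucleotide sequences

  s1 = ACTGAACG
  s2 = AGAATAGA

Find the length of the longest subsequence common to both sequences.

Let dp[i][j] be the LCS length of the first i bases of s1 and the first j bases of s2. dp[i][j] = dp[i-1][j-1]+1 when the i-th and j-th bases match, else max(dp[i-1][j], dp[i][j-1]).
    ·  A  G  A  A  T  A  G  A
 ·  0  0  0  0  0  0  0  0  0
 A  0  1  1  1  1  1  1  1  1
 C  0  1  1  1  1  1  1  1  1
 T  0  1  1  1  1  2  2  2  2
 G  0  1  2  2  2  2  2  3  3
 A  0  1  2  3  3  3  3  3  4
 A  0  1  2  3  4  4  4  4  4
 C  0  1  2  3  4  4  4  4  4
 G  0  1  2  3  4  4  4  5  5
dp[8][8] = 5. One LCS (by backtracking along matches): AGAAG.

5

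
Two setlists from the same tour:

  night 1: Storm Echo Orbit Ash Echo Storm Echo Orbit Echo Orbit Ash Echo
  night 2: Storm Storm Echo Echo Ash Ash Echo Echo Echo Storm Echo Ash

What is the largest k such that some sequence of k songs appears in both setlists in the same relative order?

Pick Storm (night 1 #1, night 2 #2), then Echo (night 1 #2, night 2 #4), then Ash (night 1 #4, night 2 #6), then Echo (night 1 #5, night 2 #9), then Storm (night 1 #6, night 2 #10), then Echo (night 1 #9, night 2 #11), then Ash (night 1 #11, night 2 #12); all 7 songs appear in both, in order. The LCS DP gives dp[12][12] = 7, so this is optimal.

7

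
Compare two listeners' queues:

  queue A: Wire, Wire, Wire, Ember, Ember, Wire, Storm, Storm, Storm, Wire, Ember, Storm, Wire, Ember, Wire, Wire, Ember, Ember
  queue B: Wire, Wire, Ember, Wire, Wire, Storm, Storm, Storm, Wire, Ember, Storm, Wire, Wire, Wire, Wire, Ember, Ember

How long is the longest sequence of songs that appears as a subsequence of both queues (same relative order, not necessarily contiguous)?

One common subsequence of length 15: Wire [1,1] → Wire [2,2] → Wire [3,4] → Wire [6,5] → Storm [7,6] → Storm [8,7] → Storm [9,8] → Wire [10,9] → Ember [11,10] → Storm [12,11] → Wire [13,13] → Wire [15,14] → Wire [16,15] → Ember [17,16] → Ember [18,17], and the DP table's final entry dp[18][17] is also 15, so no common subsequence is longer.

15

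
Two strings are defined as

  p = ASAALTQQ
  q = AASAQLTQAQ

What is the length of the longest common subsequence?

Let dp[i][j] be the LCS length of the first i characters of p and the first j characters of q. dp[i][j] = dp[i-1][j-1]+1 when the i-th and j-th characters match, else max(dp[i-1][j], dp[i][j-1]).
    ·  A  A  S  A  Q  L  T  Q  A  Q
 ·  0  0  0  0  0  0  0  0  0  0  0
 A  0  1  1  1  1  1  1  1  1  1  1
 S  0  1  1  2  2  2  2  2  2  2  2
 A  0  1  2  2  3  3  3  3  3  3  3
 A  0  1  2  2  3  3  3  3  3  4  4
 L  0  1  2  2  3  3  4  4  4  4  4
 T  0  1  2  2  3  3  4  5  5  5  5
 Q  0  1  2  2  3  4  4  5  6  6  6
 Q  0  1  2  2  3  4  4  5  6  6  7
dp[8][10] = 7. One LCS (by backtracking along matches): ASALTQQ.

7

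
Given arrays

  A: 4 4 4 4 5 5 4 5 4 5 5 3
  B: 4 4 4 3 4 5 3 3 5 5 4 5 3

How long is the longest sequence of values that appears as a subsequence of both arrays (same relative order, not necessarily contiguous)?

10

Pick 4 at A[1]=B[1] → 4 at A[2]=B[2] → 4 at A[3]=B[3] → 4 at A[4]=B[5] → 5 at A[5]=B[6] → 5 at A[6]=B[9] → 5 at A[8]=B[10] → 4 at A[9]=B[11] → 5 at A[11]=B[12] → 3 at A[12]=B[13]; all 10 values appear in both, in order, and the DP table's final entry dp[12][13] is also 10, so no common subsequence is longer.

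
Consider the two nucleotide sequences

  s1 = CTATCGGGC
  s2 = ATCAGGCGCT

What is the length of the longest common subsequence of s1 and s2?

Taking A at s1[3]=s2[1], then T at s1[4]=s2[2], then C at s1[5]=s2[3], then G at s1[6]=s2[5], then G at s1[7]=s2[6], then G at s1[8]=s2[8], then C at s1[9]=s2[9] gives a common subsequence of length 7. Since dp[9][10] = 7, nothing longer is possible.

7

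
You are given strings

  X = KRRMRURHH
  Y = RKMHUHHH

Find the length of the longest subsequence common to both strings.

5

Let dp[i][j] be the LCS length of the first i characters of X and the first j characters of Y. dp[i][j] = dp[i-1][j-1]+1 when the i-th and j-th characters match, else max(dp[i-1][j], dp[i][j-1]).
    ·  R  K  M  H  U  H  H  H
 ·  0  0  0  0  0  0  0  0  0
 K  0  0  1  1  1  1  1  1  1
 R  0  1  1  1  1  1  1  1  1
 R  0  1  1  1  1  1  1  1  1
 M  0  1  1  2  2  2  2  2  2
 R  0  1  1  2  2  2  2  2  2
 U  0  1  1  2  2  3  3  3  3
 R  0  1  1  2  2  3  3  3  3
 H  0  1  1  2  3  3  4  4  4
 H  0  1  1  2  3  3  4  5  5
dp[9][8] = 5. One LCS (by backtracking along matches): KMUHH.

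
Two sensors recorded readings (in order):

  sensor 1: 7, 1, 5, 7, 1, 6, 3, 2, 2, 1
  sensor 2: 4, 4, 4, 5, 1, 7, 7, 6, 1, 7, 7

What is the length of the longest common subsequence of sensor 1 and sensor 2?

Match 7 at sensor 1[1]=sensor 2[6] → 7 at sensor 1[4]=sensor 2[7] → 6 at sensor 1[6]=sensor 2[8] → 1 at sensor 1[10]=sensor 2[9] — 4 values in the same relative order in both. Since dp[10][11] = 4, nothing longer is possible.

4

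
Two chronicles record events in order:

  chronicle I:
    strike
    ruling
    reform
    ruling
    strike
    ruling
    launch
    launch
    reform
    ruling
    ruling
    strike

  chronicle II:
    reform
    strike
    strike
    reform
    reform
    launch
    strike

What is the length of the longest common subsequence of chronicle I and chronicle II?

4

One common subsequence of length 4: strike [1,3], then reform [3,5], then launch [8,6], then strike [12,7]. The LCS DP gives dp[12][7] = 4, so this is optimal.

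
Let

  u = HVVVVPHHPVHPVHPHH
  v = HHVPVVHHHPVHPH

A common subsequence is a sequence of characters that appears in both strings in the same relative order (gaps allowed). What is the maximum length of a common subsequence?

12

Pick H at u[1]=v[2], V at u[2]=v[3], V at u[4]=v[5], V at u[5]=v[6], H at u[7]=v[7], H at u[8]=v[8], H at u[11]=v[9], P at u[12]=v[10], V at u[13]=v[11], H at u[14]=v[12], P at u[15]=v[13], H at u[17]=v[14]; all 12 characters appear in both, in order. Since dp[17][14] = 12, nothing longer is possible.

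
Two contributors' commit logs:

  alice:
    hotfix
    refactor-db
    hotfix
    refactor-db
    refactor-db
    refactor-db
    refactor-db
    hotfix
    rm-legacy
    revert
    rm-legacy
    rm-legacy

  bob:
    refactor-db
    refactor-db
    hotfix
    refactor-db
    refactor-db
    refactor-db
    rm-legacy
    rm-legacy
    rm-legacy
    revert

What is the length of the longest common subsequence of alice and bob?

Pick refactor-db (alice #2, bob #2); then hotfix (alice #3, bob #3); then refactor-db (alice #5, bob #4); then refactor-db (alice #6, bob #5); then refactor-db (alice #7, bob #6); then rm-legacy (alice #9, bob #7); then rm-legacy (alice #11, bob #8); then rm-legacy (alice #12, bob #9); all 8 commits appear in both, in order, and the DP table's final entry dp[12][10] is also 8, so no common subsequence is longer.

8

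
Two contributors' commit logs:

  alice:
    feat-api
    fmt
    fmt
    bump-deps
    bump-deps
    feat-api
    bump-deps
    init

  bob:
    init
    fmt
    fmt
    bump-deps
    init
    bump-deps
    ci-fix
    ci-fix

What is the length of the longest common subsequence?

Match fmt at alice[2]=bob[2], then fmt at alice[3]=bob[3], then bump-deps at alice[4]=bob[4], then bump-deps at alice[5]=bob[6] — 4 commits in the same relative order in both. The LCS DP gives dp[8][8] = 4, so this is optimal.

4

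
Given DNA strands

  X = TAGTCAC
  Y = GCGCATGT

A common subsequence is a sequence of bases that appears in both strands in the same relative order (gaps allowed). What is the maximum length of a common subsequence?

One common subsequence of length 3: T (X #1, Y #6), G (X #3, Y #7), T (X #4, Y #8), and the DP table's final entry dp[7][8] is also 3, so no common subsequence is longer.

3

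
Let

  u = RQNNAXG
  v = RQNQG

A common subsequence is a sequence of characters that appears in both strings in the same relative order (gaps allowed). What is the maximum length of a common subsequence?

4

Let dp[i][j] be the LCS length of the first i characters of u and the first j characters of v. dp[i][j] = dp[i-1][j-1]+1 when the i-th and j-th characters match, else max(dp[i-1][j], dp[i][j-1]).
    ·  R  Q  N  Q  G
 ·  0  0  0  0  0  0
 R  0  1  1  1  1  1
 Q  0  1  2  2  2  2
 N  0  1  2  3  3  3
 N  0  1  2  3  3  3
 A  0  1  2  3  3  3
 X  0  1  2  3  3  3
 G  0  1  2  3  3  4
dp[7][5] = 4. One LCS (by backtracking along matches): RQNG.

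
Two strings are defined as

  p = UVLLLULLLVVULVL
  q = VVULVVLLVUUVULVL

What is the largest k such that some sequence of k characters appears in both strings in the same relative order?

One common subsequence of length 11: V at p[2]=q[2], U at p[6]=q[3], L at p[7]=q[4], L at p[8]=q[7], L at p[9]=q[8], V at p[10]=q[9], V at p[11]=q[12], U at p[12]=q[13], L at p[13]=q[14], V at p[14]=q[15], L at p[15]=q[16]. Since dp[15][16] = 11, nothing longer is possible.

11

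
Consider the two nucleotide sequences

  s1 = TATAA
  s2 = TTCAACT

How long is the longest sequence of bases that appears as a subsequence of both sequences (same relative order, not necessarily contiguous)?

4

Let dp[i][j] be the LCS length of the first i bases of s1 and the first j bases of s2. dp[i][j] = dp[i-1][j-1]+1 when the i-th and j-th bases match, else max(dp[i-1][j], dp[i][j-1]).
    ·  T  T  C  A  A  C  T
 ·  0  0  0  0  0  0  0  0
 T  0  1  1  1  1  1  1  1
 A  0  1  1  1  2  2  2  2
 T  0  1  2  2  2  2  2  3
 A  0  1  2  2  3  3  3  3
 A  0  1  2  2  3  4  4  4
dp[5][7] = 4. One LCS (by backtracking along matches): TTAA.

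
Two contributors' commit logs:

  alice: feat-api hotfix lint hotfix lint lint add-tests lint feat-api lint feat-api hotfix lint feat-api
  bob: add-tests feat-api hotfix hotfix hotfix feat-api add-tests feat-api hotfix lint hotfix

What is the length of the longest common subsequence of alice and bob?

7

One common subsequence of length 7: feat-api at alice[1]=bob[2], hotfix at alice[2]=bob[4], hotfix at alice[4]=bob[5], add-tests at alice[7]=bob[7], feat-api at alice[9]=bob[8], lint at alice[10]=bob[10], hotfix at alice[12]=bob[11]. Since dp[14][11] = 7, nothing longer is possible.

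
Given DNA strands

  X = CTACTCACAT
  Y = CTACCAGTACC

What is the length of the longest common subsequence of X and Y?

7

One common subsequence of length 7: C (X #1, Y #1), T (X #2, Y #2), A (X #3, Y #3), C (X #4, Y #5), T (X #5, Y #8), C (X #6, Y #10), C (X #8, Y #11). Since dp[10][11] = 7, nothing longer is possible.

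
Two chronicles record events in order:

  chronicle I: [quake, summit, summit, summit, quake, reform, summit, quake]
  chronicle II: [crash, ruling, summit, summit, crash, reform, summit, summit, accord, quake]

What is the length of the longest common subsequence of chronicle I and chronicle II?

Pick summit at chronicle I[2]=chronicle II[3], summit at chronicle I[3]=chronicle II[4], summit at chronicle I[4]=chronicle II[7], summit at chronicle I[7]=chronicle II[8], quake at chronicle I[8]=chronicle II[10]; all 5 events appear in both, in order. Since dp[8][10] = 5, nothing longer is possible.

5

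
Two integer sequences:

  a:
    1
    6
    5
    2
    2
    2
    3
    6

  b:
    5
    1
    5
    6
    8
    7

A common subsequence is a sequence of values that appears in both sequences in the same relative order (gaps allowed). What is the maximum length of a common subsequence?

Match 1 at a[1]=b[2] → 5 at a[3]=b[3] → 6 at a[8]=b[4] — 3 values in the same relative order in both. dp[8][6] = 3 confirms this is the maximum.

3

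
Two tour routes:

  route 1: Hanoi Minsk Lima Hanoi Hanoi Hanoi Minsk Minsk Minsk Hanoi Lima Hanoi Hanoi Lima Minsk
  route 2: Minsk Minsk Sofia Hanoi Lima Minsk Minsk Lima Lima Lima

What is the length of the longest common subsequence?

6

One common subsequence of length 6: Hanoi at route 1[1]=route 2[4] → Lima at route 1[3]=route 2[5] → Minsk at route 1[7]=route 2[6] → Minsk at route 1[8]=route 2[7] → Lima at route 1[11]=route 2[9] → Lima at route 1[14]=route 2[10]. dp[15][10] = 6 confirms this is the maximum.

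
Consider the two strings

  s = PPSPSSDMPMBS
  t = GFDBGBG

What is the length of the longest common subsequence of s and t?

Taking D (s #7, t #3), B (s #11, t #6) gives a common subsequence of length 2. dp[12][7] = 2 confirms this is the maximum.

2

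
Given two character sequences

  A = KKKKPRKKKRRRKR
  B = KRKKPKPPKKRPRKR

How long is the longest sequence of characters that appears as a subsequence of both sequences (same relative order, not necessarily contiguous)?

Taking K (A #1, B #1), K (A #2, B #3), K (A #3, B #4), K (A #4, B #6), P (A #5, B #8), K (A #8, B #9), K (A #9, B #10), R (A #10, B #11), R (A #12, B #13), K (A #13, B #14), R (A #14, B #15) gives a common subsequence of length 11. dp[14][15] = 11 confirms this is the maximum.

11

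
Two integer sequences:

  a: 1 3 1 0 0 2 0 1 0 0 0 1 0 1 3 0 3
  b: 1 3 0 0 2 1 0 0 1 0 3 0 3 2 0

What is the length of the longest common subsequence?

Match 1 (a #1, b #1), 3 (a #2, b #2), 0 (a #4, b #3), 0 (a #5, b #4), 2 (a #6, b #5), 1 (a #8, b #6), 0 (a #10, b #7), 0 (a #11, b #8), 1 (a #12, b #9), 0 (a #13, b #10), 3 (a #15, b #11), 0 (a #16, b #12), 3 (a #17, b #13) — 13 values in the same relative order in both. dp[17][15] = 13 confirms this is the maximum.

13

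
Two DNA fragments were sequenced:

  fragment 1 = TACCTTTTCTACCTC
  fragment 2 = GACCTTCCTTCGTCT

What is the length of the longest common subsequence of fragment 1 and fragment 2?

11

Taking A at fragment 1[2]=fragment 2[2], then C at fragment 1[3]=fragment 2[3], then C at fragment 1[4]=fragment 2[4], then T at fragment 1[5]=fragment 2[5], then T at fragment 1[6]=fragment 2[6], then T at fragment 1[7]=fragment 2[9], then T at fragment 1[8]=fragment 2[10], then C at fragment 1[9]=fragment 2[11], then T at fragment 1[10]=fragment 2[13], then C at fragment 1[13]=fragment 2[14], then T at fragment 1[14]=fragment 2[15] gives a common subsequence of length 11. Since dp[15][15] = 11, nothing longer is possible.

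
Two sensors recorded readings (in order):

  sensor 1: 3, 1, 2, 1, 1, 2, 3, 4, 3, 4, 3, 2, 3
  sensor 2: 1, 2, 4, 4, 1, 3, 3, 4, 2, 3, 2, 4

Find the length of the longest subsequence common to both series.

Taking 1 [2,1]; then 2 [3,2]; then 1 [5,5]; then 3 [7,6]; then 3 [9,7]; then 4 [10,8]; then 3 [11,10]; then 2 [12,11] gives a common subsequence of length 8. The LCS DP gives dp[13][12] = 8, so this is optimal.

8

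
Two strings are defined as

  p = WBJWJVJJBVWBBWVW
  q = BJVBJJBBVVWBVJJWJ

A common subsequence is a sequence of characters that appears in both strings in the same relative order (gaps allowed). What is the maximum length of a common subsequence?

11

Match B (p #2, q #1) → J (p #5, q #2) → V (p #6, q #3) → J (p #7, q #5) → J (p #8, q #6) → B (p #9, q #8) → V (p #10, q #10) → W (p #11, q #11) → B (p #13, q #12) → V (p #15, q #13) → W (p #16, q #16) — 11 characters in the same relative order in both. The LCS DP gives dp[16][17] = 11, so this is optimal.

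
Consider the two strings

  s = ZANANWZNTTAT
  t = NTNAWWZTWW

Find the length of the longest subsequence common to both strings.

Let dp[i][j] be the LCS length of the first i characters of s and the first j characters of t. dp[i][j] = dp[i-1][j-1]+1 when the i-th and j-th characters match, else max(dp[i-1][j], dp[i][j-1]).
    ·  N  T  N  A  W  W  Z  T  W  W
 ·  0  0  0  0  0  0  0  0  0  0  0
 Z  0  0  0  0  0  0  0  1  1  1  1
 A  0  0  0  0  1  1  1  1  1  1  1
 N  0  1  1  1  1  1  1  1  1  1  1
 A  0  1  1  1  2  2  2  2  2  2  2
 N  0  1  1  2  2  2  2  2  2  2  2
 W  0  1  1  2  2  3  3  3  3  3  3
 Z  0  1  1  2  2  3  3  4  4  4  4
 N  0  1  1  2  2  3  3  4  4  4  4
 T  0  1  2  2  2  3  3  4  5  5  5
 T  0  1  2  2  2  3  3  4  5  5  5
 A  0  1  2  2  3  3  3  4  5  5  5
 T  0  1  2  2  3  3  3  4  5  5  5
dp[12][10] = 5. One LCS (by backtracking along matches): NAWZT.

5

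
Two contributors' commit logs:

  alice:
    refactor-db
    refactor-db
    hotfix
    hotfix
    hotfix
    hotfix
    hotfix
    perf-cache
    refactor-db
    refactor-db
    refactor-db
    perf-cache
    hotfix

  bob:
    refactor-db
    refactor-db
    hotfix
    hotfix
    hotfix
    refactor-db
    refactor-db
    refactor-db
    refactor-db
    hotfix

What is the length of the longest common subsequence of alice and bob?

9

Pick refactor-db at alice[1]=bob[1], refactor-db at alice[2]=bob[2], hotfix at alice[3]=bob[3], hotfix at alice[4]=bob[4], hotfix at alice[5]=bob[5], refactor-db at alice[9]=bob[7], refactor-db at alice[10]=bob[8], refactor-db at alice[11]=bob[9], hotfix at alice[13]=bob[10]; all 9 commits appear in both, in order, and the DP table's final entry dp[13][10] is also 9, so no common subsequence is longer.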